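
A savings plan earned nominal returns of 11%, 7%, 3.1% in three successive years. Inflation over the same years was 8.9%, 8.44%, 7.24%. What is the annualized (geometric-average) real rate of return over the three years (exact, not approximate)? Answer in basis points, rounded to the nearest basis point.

-112 basis points

Compound the nominal returns: 1.1100 × 1.0700 × 1.0310 = 1.2245187000.
Compound inflation: 1.0890 × 1.0844 × 1.0724 = 1.2664095998.
Deflate: 1.2245187000 / 1.2664095998 = 0.9669215238.
Annualized real rate = 0.9669215238^(1/3) − 1 = -1.115002% → -112 basis points.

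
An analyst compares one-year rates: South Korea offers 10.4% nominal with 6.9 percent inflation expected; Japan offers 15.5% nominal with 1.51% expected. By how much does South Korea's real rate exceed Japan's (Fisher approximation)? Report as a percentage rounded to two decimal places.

-10.49%

South Korea: 10.4% − 6.9% = 3.500%
Japan: 15.5% − 1.51% = 13.990%
Differential = -10.490% → -10.49%.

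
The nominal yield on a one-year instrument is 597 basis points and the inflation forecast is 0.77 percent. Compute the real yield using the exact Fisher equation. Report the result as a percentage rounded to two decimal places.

5.16%

By the Fisher relation, 1 + r = (1 + i)/(1 + π).
1 + r = 1.05970 / 1.00770 = 1.051603
r = 1.051603 − 1 = 5.1603%, i.e. 5.16%.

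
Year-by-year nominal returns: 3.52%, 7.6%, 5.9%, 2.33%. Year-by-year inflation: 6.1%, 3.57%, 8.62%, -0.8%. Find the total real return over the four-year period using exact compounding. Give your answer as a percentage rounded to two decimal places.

1.94%

Nominal growth factor = 1.0352 × 1.0760 × 1.0590 × 1.0233 = 1.207078
Price-level growth factor = 1.0610 × 1.0357 × 1.0862 × 0.9920 = 1.184052
Real growth factor = 1.207078 / 1.184052 = 1.019447
Total real return = 1.019447 − 1 → 1.94%.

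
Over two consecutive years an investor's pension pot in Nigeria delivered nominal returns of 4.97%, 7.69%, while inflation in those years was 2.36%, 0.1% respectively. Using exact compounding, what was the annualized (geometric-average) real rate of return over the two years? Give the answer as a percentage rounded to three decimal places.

5.036%

Compound the nominal returns: 1.0497 × 1.0769 = 1.13042193.
Compound inflation: 1.0236 × 1.0010 = 1.02462360.
Deflate: 1.13042193 / 1.02462360 = 1.10325580.
Annualized real rate = 1.10325580^(1/2) − 1 = 5.0360% → 5.036%.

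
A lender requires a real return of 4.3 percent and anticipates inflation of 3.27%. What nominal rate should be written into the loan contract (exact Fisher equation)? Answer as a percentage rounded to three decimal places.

7.711%

(1 + i) = (1 + r)(1 + π) = 1.04300 × 1.03270 = 1.0771061
i = 1.0771061 − 1, so the required nominal rate is 7.711%.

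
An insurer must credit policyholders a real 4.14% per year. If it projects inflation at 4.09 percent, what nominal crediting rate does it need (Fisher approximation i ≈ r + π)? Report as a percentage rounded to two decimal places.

8.23%

i ≈ r + π = 4.14% + 4.09% = 8.23%.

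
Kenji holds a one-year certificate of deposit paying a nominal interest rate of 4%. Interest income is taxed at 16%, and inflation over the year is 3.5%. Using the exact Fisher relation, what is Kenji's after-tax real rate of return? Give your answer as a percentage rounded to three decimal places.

-0.135%

After-tax nominal return = 4% × (1 − 0.16) = 3.3600%.
1 + r = 1.03360 / 1.03500 = 0.998647
After-tax real rate = 0.998647 − 1 → -0.135%.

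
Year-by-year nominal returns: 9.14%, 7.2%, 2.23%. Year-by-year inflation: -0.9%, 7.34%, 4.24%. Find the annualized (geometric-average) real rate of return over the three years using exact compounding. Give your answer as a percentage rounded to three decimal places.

Compound the nominal returns: 1.0914 × 1.0720 × 1.0223 = 1.19607137.
Compound inflation: 0.9910 × 1.0734 × 1.0424 = 1.10884195.
Deflate: 1.19607137 / 1.10884195 = 1.07866714.
Annualized real rate = 1.07866714^(1/3) − 1 = 2.5563% → 2.556%.

2.556%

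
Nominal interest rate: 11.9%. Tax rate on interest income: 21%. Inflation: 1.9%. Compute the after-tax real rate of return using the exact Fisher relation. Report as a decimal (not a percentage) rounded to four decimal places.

0.0736

After-tax nominal return = 11.9% × (1 − 0.21) = 9.4010%.
1 + r = 1.09401 / 1.01900 = 1.073611
After-tax real rate = 1.073611 − 1 → 0.0736.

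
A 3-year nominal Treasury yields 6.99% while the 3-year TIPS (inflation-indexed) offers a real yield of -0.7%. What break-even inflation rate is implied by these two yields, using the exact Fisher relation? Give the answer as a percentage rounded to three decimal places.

(1 + π) = (1 + i)/(1 + r) = 1.06990 / 0.99300 = 1.077442
Break-even inflation = 1.077442 − 1 → 7.744%.

7.744%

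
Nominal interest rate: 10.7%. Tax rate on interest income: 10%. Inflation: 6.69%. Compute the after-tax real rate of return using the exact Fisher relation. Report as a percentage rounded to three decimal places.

2.756%

After-tax nominal return = 10.7% × (1 − 0.1) = 9.6300%.
1 + r = 1.09630 / 1.06690 = 1.027556
After-tax real rate = 1.027556 − 1 → 2.756%.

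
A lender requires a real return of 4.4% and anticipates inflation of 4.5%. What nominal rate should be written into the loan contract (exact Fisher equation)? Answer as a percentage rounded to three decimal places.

9.098%

(1 + i) = (1 + r)(1 + π) = 1.04400 × 1.04500 = 1.09098
i = 1.09098 − 1, so the required nominal rate is 9.098%.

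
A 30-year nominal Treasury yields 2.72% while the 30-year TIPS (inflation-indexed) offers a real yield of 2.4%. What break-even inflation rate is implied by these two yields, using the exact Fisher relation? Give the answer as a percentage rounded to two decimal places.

0.31%

(1 + π) = (1 + i)/(1 + r) = 1.02720 / 1.02400 = 1.003125
Break-even inflation = 1.003125 − 1 → 0.31%.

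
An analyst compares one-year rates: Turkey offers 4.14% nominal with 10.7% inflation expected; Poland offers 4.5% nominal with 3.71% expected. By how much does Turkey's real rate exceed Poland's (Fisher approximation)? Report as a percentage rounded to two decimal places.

Turkey: 4.14% − 10.7% = -6.560%
Poland: 4.5% − 3.71% = 0.790%
Differential = -7.350% → -7.35%.

-7.35%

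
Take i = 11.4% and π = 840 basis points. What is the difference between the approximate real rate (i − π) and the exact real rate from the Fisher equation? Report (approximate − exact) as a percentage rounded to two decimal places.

Approximate: r ≈ 11.400% − 8.400% = 3.0000%
Exact: (1 + 0.1140)/(1 + 0.0840) − 1 = 2.7675%
Error = 3.0000% − 2.7675% = 0.2325% → 0.23%.

0.23%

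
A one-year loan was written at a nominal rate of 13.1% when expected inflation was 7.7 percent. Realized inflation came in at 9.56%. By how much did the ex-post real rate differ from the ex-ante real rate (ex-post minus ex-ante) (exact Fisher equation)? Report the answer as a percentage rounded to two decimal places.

-1.78%

Ex-ante: (1 + 0.1310)/(1 + 0.0770) − 1 = 5.0139%
Ex-post: (1 + 0.1310)/(1 + 0.0956) − 1 = 3.2311%
Difference (ex-post − ex-ante) = -1.7828% → -1.78%.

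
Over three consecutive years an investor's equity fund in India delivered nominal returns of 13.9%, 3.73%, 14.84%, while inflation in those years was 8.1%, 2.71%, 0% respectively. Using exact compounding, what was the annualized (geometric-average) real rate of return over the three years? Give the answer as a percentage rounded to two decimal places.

6.91%

Compound the nominal returns: 1.1390 × 1.0373 × 1.1484 = 1.35681703.
Compound inflation: 1.0810 × 1.0271 × 1.0000 = 1.11029510.
Deflate: 1.35681703 / 1.11029510 = 1.22203280.
Annualized real rate = 1.22203280^(1/3) − 1 = 6.9123% → 6.91%.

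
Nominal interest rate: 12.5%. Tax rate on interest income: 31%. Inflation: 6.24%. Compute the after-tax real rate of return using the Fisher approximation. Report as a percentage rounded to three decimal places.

2.385%

After-tax nominal return = 12.5% × (1 − 0.31) = 8.6250%.
r ≈ 8.6250% − 6.24% → 2.385%.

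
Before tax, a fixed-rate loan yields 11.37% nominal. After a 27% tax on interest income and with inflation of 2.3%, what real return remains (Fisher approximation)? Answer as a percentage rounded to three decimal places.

After-tax nominal return = 11.37% × (1 − 0.27) = 8.3001%.
r ≈ 8.3001% − 2.3% → 6.000%.

6.000%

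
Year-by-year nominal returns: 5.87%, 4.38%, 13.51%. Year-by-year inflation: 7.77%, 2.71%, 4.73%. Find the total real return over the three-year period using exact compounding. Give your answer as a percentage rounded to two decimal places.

8.20%

Nominal growth factor = 1.0587 × 1.0438 × 1.1351 = 1.254366
Price-level growth factor = 1.0777 × 1.0271 × 1.0473 = 1.159262
Real growth factor = 1.254366 / 1.159262 = 1.082038
Total real return = 1.082038 − 1 → 8.20%.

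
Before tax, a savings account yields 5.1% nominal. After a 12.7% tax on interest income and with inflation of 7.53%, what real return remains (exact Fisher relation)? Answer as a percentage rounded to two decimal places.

After-tax nominal return = 5.1% × (1 − 0.127) = 4.4523%.
1 + r = 1.044523 / 1.07530 = 0.971378
After-tax real rate = 0.971378 − 1 → -2.86%.

-2.86%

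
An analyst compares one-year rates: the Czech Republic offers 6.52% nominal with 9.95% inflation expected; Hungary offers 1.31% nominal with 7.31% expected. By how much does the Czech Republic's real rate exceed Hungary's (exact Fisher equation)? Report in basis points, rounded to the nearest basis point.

The Czech Republic: (1 + 0.0652)/(1 + 0.0995) − 1 = -3.1196%
Hungary: (1 + 0.0131)/(1 + 0.0731) − 1 = -5.5913%
Differential = -3.1196% − (-5.5913%) = 2.4717% → 247 basis points.

247 basis points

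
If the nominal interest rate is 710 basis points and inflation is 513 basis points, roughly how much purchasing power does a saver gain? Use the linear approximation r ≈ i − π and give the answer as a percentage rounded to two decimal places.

r ≈ i − π = 7.1% − 5.13% = 1.97%.

1.97%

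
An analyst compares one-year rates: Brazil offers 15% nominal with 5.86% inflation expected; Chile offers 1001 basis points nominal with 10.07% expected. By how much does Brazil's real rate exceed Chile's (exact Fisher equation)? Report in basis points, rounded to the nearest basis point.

869 basis points

Brazil: (1 + 0.1500)/(1 + 0.0586) − 1 = 8.6340%
Chile: (1 + 0.1001)/(1 + 0.1007) − 1 = -0.0545%
Differential = 8.6340% − (-0.0545%) = 8.6886% → 869 basis points.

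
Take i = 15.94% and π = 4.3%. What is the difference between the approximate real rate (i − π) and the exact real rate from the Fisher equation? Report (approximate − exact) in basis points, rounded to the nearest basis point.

48 basis points

Approximate: r ≈ 15.940% − 4.300% = 11.6400%
Exact: (1 + 0.1594)/(1 + 0.0430) − 1 = 11.1601%
Error = 11.6400% − 11.1601% = 0.4799% → 48 basis points.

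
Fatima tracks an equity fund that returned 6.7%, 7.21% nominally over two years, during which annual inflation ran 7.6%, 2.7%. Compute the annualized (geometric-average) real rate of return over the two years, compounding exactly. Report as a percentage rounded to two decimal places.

Nominal growth factor = 1.0670 × 1.0721 = 1.14393070
Price-level growth factor = 1.0760 × 1.0270 = 1.10505200
Real growth factor = 1.14393070 / 1.10505200 = 1.03518269
Annualized real rate = 1.03518269^(1/2) − 1 = 1.7439% → 1.74%.

1.74%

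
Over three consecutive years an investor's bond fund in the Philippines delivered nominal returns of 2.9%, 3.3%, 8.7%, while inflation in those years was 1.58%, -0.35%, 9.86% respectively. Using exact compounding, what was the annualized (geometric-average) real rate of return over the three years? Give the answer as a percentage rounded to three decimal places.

Compound the nominal returns: 1.0290 × 1.0330 × 1.0870 = 1.15543426.
Compound inflation: 1.0158 × 0.9965 × 1.0986 = 1.11205203.
Deflate: 1.15543426 / 1.11205203 = 1.03901097.
Annualized real rate = 1.03901097^(1/3) − 1 = 1.2838% → 1.284%.

1.284%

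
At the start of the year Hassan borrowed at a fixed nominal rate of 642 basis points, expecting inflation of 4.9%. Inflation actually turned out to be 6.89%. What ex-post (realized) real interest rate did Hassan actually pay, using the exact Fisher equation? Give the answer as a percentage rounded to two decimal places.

-0.44%

Ex-post: (1 + 0.0642)/(1 + 0.0689) − 1 = -0.4397%
So the realized real rate is -0.44%.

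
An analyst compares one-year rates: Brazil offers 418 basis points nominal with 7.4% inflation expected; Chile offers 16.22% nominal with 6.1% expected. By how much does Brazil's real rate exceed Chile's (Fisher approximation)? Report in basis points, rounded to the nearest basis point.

Brazil: 4.18% − 7.4% = -3.220%
Chile: 16.22% − 6.1% = 10.120%
Differential = -13.340% → -1334 basis points.

-1334 basis points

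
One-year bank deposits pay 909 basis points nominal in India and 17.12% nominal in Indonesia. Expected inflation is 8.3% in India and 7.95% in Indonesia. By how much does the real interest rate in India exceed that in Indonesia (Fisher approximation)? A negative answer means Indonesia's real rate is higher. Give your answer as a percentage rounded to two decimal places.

-8.38%

India: 9.09% − 8.3% = 0.790%
Indonesia: 17.12% − 7.95% = 9.170%
Differential = -8.380% → -8.38%.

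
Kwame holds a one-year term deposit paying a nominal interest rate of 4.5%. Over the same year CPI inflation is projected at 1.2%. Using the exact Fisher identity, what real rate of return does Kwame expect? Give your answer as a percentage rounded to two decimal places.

3.26%

By the Fisher identity, 1 + r = (1 + i)/(1 + π).
1 + r = 1.04500 / 1.01200 = 1.032609
r = 1.032609 − 1 = 3.2609%, i.e. 3.26%.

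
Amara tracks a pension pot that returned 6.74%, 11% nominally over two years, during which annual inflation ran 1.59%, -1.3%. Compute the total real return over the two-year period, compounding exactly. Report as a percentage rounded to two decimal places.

18.16%

Compound the nominal returns: 1.0674 × 1.1100 = 1.184814.
Compound inflation: 1.0159 × 0.9870 = 1.002693.
Deflate: 1.184814 / 1.002693 = 1.181632.
Total real return = 1.181632 − 1 → 18.16%.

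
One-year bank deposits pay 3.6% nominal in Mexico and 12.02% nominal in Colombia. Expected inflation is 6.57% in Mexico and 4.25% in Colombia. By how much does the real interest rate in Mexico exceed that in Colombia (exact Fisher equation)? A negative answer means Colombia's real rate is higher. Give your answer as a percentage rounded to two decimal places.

Mexico: (1 + 0.0360)/(1 + 0.0657) − 1 = -2.7869%
Colombia: (1 + 0.1202)/(1 + 0.0425) − 1 = 7.4532%
Differential = -2.7869% − 7.4532% = -10.2401% → -10.24%.

-10.24%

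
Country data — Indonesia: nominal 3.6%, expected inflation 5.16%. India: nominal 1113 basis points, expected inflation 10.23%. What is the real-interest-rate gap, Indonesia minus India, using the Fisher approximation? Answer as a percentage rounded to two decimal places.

Indonesia: 3.6% − 5.16% = -1.560%
India: 11.13% − 10.23% = 0.900%
Differential = -2.460% → -2.46%.

-2.46%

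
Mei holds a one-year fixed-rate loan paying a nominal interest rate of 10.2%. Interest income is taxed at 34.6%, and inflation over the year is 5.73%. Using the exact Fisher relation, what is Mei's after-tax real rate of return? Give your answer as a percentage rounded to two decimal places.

0.89%

After-tax nominal return = 10.2% × (1 − 0.346) = 6.6708%.
1 + r = 1.066708 / 1.05730 = 1.008898
After-tax real rate = 1.008898 − 1 → 0.89%.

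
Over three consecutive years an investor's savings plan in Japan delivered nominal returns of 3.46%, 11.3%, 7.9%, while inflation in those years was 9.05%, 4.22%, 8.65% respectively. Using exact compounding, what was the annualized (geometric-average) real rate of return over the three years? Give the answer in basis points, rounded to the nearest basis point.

21 basis points

Nominal growth factor = 1.0346 × 1.1130 × 1.0790 = 1.24247907
Price-level growth factor = 1.0905 × 1.0422 × 1.0865 = 1.23482800
Real growth factor = 1.24247907 / 1.23482800 = 1.00619606
Annualized real rate = 1.00619606^(1/3) − 1 = 0.2061% → 21 basis points.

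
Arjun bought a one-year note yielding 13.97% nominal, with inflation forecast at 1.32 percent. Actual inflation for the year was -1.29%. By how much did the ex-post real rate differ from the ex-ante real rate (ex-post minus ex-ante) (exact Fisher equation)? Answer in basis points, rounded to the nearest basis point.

Ex-ante: (1 + 0.1397)/(1 + 0.0132) − 1 = 12.4852%
Ex-post: (1 + 0.1397)/(1 − 0.0129) − 1 = 15.4594%
Difference (ex-post − ex-ante) = 2.9742% → 297 basis points.

297 basis points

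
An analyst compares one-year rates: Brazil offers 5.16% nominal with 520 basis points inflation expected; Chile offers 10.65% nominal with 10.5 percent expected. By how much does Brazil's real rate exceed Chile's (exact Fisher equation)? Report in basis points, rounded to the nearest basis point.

Brazil: (1 + 0.0516)/(1 + 0.0520) − 1 = -0.0380%
Chile: (1 + 0.1065)/(1 + 0.1050) − 1 = 0.1357%
Differential = -0.0380% − 0.1357% = -0.1738% → -17 basis points.

-17 basis points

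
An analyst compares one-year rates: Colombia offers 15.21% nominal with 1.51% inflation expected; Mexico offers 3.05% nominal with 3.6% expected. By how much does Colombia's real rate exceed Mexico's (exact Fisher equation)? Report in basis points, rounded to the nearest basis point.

1403 basis points

Colombia: (1 + 0.1521)/(1 + 0.0151) − 1 = 13.4962%
Mexico: (1 + 0.0305)/(1 + 0.0360) − 1 = -0.5309%
Differential = 13.4962% − (-0.5309%) = 14.0271% → 1403 basis points.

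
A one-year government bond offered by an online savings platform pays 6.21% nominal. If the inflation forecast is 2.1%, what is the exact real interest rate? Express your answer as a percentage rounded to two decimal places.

4.03%

By the Fisher equation, 1 + r = (1 + i)/(1 + π).
1 + r = 1.06210 / 1.02100 = 1.040255
r = 1.040255 − 1 = 4.0255%, i.e. 4.03%.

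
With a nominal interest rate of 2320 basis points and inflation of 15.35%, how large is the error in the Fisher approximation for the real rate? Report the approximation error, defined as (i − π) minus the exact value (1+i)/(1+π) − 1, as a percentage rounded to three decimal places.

1.045%

Approximate: r ≈ 23.200% − 15.350% = 7.8500%
Exact: (1 + 0.2320)/(1 + 0.1535) − 1 = 6.8054%
Error = 7.8500% − 6.8054% = 1.0446% → 1.045%.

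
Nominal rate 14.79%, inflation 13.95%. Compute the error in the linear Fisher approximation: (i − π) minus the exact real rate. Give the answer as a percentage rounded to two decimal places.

0.10%

Approximate: r ≈ 14.790% − 13.950% = 0.8400%
Exact: (1 + 0.1479)/(1 + 0.1395) − 1 = 0.7372%
Error = 0.8400% − 0.7372% = 0.1028% → 0.10%.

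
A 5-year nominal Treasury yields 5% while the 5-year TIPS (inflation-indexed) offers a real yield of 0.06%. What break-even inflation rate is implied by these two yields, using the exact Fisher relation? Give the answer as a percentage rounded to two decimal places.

4.94%

(1 + π) = (1 + i)/(1 + r) = 1.05000 / 1.00060 = 1.049370
Break-even inflation = 1.049370 − 1 → 4.94%.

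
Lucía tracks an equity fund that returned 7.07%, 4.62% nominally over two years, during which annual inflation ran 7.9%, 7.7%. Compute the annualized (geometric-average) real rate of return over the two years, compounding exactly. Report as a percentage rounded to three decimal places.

Nominal growth factor = 1.0707 × 1.0462 = 1.12016634
Price-level growth factor = 1.0790 × 1.0770 = 1.16208300
Real growth factor = 1.12016634 / 1.16208300 = 0.96392972
Annualized real rate = 0.96392972^(1/2) − 1 = -1.8201% → -1.820%.

-1.820%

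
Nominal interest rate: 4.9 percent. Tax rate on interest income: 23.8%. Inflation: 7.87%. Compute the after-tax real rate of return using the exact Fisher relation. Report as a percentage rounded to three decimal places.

After-tax nominal return = 4.9% × (1 − 0.238) = 3.7338%.
1 + r = 1.037338 / 1.07870 = 0.961656
After-tax real rate = 0.961656 − 1 → -3.834%.

-3.834%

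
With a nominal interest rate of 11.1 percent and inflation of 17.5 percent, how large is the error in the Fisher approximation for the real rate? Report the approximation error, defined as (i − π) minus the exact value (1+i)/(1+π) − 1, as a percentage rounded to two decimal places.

-0.95%

Approximate: r ≈ 11.100% − 17.500% = -6.4000%
Exact: (1 + 0.1110)/(1 + 0.1750) − 1 = -5.4468%
Error = -6.4000% − (-5.4468%) = -0.9532% → -0.95%.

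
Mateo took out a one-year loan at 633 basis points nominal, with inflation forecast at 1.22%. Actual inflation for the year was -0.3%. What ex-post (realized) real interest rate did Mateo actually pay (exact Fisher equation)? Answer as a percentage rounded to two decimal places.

6.65%

Ex-post: (1 + 0.0633)/(1 − 0.0030) − 1 = 6.6499%
So the realized real rate is 6.65%.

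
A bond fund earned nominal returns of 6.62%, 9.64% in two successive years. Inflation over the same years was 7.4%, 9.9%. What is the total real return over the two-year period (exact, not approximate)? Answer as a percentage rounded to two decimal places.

Compound the nominal returns: 1.0662 × 1.0964 = 1.168982.
Compound inflation: 1.0740 × 1.0990 = 1.180326.
Deflate: 1.168982 / 1.180326 = 0.990389.
Total real return = 0.990389 − 1 → -0.96%.

-0.96%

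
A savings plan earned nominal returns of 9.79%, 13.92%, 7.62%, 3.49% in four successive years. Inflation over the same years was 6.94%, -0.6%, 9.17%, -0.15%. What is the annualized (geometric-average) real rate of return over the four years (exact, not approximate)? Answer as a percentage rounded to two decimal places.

4.71%

Compound the nominal returns: 1.0979 × 1.1392 × 1.0762 × 1.0349 = 1.39300969.
Compound inflation: 1.0694 × 0.9940 × 1.0917 × 0.9985 = 1.15871851.
Deflate: 1.39300969 / 1.15871851 = 1.20219853.
Annualized real rate = 1.20219853^(1/4) − 1 = 4.7114% → 4.71%.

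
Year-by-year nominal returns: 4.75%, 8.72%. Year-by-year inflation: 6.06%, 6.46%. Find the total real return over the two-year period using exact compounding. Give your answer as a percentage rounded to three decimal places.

Nominal growth factor = 1.0475 × 1.0872 = 1.1388420
Price-level growth factor = 1.0606 × 1.0646 = 1.1291148
Real growth factor = 1.1388420 / 1.1291148 = 1.0086149
Total real return = 1.0086149 − 1 → 0.861%.

0.861%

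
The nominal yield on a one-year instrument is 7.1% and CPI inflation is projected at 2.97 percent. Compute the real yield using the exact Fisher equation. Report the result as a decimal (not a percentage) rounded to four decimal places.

By the Fisher equation, 1 + r = (1 + i)/(1 + π).
1 + r = 1.07100 / 1.02970 = 1.040109
r = 1.040109 − 1 = 4.0109%, i.e. 0.0401.

0.0401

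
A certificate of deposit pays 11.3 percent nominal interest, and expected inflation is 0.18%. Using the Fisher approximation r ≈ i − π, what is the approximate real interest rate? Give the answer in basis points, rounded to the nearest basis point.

1112 basis points

r ≈ i − π = 11.3% − 0.18% = 1112 basis points.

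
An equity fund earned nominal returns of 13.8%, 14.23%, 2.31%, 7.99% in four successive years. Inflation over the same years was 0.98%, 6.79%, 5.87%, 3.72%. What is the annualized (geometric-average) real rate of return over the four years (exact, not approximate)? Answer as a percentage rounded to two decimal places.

4.94%

Compound the nominal returns: 1.1380 × 1.1423 × 1.0231 × 1.0799 = 1.43623023.
Compound inflation: 1.0098 × 1.0679 × 1.0587 × 1.0372 = 1.18413543.
Deflate: 1.43623023 / 1.18413543 = 1.21289356.
Annualized real rate = 1.21289356^(1/4) − 1 = 4.9435% → 4.94%.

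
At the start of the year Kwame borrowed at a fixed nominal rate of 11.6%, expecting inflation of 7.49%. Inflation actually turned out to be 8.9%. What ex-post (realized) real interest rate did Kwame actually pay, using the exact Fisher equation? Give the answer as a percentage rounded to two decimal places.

Ex-post: (1 + 0.1160)/(1 + 0.0890) − 1 = 2.4793%
So the realized real rate is 2.48%.

2.48%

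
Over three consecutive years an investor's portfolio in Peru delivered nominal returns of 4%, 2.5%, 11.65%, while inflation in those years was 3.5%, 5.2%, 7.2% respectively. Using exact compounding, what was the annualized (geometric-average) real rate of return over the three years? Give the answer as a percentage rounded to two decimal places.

0.65%

Nominal growth factor = 1.0400 × 1.0250 × 1.1165 = 1.19018900
Price-level growth factor = 1.0350 × 1.0520 × 1.0720 = 1.16721504
Real growth factor = 1.19018900 / 1.16721504 = 1.01968271
Annualized real rate = 1.01968271^(1/3) − 1 = 0.6518% → 0.65%.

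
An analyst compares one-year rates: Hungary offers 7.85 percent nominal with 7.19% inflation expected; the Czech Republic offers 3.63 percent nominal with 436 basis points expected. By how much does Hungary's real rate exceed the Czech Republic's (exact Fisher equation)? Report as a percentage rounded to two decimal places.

1.32%

Hungary: (1 + 0.0785)/(1 + 0.0719) − 1 = 0.6157%
The Czech Republic: (1 + 0.0363)/(1 + 0.0436) − 1 = -0.6995%
Differential = 0.6157% − (-0.6995%) = 1.3152% → 1.32%.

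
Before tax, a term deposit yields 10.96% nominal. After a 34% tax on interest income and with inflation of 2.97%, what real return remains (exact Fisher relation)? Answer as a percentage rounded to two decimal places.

After-tax nominal return = 10.96% × (1 − 0.34) = 7.2336%.
1 + r = 1.072336 / 1.02970 = 1.041406
After-tax real rate = 1.041406 − 1 → 4.14%.

4.14%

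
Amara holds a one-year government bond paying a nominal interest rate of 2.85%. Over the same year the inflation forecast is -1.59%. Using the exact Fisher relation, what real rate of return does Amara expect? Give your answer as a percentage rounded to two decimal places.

By the Fisher relation, 1 + r = (1 + i)/(1 + π).
1 + r = 1.02850 / 0.98410 = 1.045117
r = 1.045117 − 1 = 4.5117%, i.e. 4.51%.

4.51%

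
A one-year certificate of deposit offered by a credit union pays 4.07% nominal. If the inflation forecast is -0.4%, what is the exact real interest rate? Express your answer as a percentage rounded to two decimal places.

4.49%

1 + r = 1.04070 / 0.99600 = 1.044880
r = 1.044880 − 1 = 4.4880%, i.e. 4.49%.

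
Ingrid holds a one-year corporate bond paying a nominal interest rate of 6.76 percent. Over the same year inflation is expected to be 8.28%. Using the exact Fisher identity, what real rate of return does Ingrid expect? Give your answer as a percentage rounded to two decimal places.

By the Fisher identity, 1 + r = (1 + i)/(1 + π).
1 + r = 1.06760 / 1.08280 = 0.985962
r = 0.985962 − 1 = -1.4038%, i.e. -1.40%.

-1.40%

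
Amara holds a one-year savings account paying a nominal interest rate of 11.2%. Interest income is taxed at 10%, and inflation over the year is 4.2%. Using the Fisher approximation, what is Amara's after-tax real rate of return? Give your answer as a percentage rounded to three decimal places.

After-tax nominal return = 11.2% × (1 − 0.1) = 10.0800%.
r ≈ 10.0800% − 4.2% → 5.880%.

5.880%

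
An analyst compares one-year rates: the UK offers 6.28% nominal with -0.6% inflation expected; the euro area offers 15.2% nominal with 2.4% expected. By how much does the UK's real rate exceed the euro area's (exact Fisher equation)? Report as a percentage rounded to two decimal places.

-5.58%

The UK: (1 + 0.0628)/(1 − 0.0060) − 1 = 6.9215%
The euro area: (1 + 0.1520)/(1 + 0.0240) − 1 = 12.5000%
Differential = 6.9215% − 12.5000% = -5.5785% → -5.58%.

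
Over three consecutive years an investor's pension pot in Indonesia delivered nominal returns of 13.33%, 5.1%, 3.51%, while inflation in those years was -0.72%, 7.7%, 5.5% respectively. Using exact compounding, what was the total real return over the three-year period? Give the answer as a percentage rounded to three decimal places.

9.295%

Compound the nominal returns: 1.1333 × 1.0510 × 1.0351 = 1.232906.
Compound inflation: 0.9928 × 1.0770 × 1.0550 = 1.128054.
Deflate: 1.232906 / 1.128054 = 1.092949.
Total real return = 1.092949 − 1 → 9.295%.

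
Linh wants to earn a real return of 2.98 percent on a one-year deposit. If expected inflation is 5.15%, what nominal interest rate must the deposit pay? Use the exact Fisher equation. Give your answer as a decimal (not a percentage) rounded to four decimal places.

0.0828

(1 + i) = (1 + r)(1 + π) = 1.02980 × 1.05150 = 1.0828347
i = 1.0828347 − 1, so the required nominal rate is 0.0828.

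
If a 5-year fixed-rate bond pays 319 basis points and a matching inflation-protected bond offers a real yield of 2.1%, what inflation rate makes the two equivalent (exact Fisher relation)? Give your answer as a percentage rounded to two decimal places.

1.07%

(1 + π) = (1 + i)/(1 + r) = 1.03190 / 1.02100 = 1.010676
Break-even inflation = 1.010676 − 1 → 1.07%.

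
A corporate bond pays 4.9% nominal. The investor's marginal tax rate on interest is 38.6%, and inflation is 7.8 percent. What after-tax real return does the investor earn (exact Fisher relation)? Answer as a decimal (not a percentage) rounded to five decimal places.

After-tax nominal return = 4.9% × (1 − 0.386) = 3.0086%.
1 + r = 1.030086 / 1.07800 = 0.955553
After-tax real rate = 0.955553 − 1 → -0.04445.

-0.04445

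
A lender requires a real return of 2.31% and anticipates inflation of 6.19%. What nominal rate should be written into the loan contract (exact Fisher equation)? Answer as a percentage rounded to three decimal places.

(1 + i) = (1 + r)(1 + π) = 1.02310 × 1.06190 = 1.08642989
i = 1.08642989 − 1, so the required nominal rate is 8.643%.

8.643%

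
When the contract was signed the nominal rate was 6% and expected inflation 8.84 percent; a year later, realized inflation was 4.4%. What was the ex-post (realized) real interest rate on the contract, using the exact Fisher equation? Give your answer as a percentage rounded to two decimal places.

Ex-post: (1 + 0.0600)/(1 + 0.0440) − 1 = 1.5326%
So the realized real rate is 1.53%.

1.53%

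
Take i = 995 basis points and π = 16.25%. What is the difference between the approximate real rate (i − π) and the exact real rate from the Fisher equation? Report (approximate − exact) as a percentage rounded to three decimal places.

Approximate: r ≈ 9.950% − 16.250% = -6.3000%
Exact: (1 + 0.0995)/(1 + 0.1625) − 1 = -5.4194%
Error = -6.3000% − (-5.4194%) = -0.8806% → -0.881%.

-0.881%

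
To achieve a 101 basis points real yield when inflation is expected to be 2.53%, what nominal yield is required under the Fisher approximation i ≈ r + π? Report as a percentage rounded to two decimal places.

3.54%

i ≈ r + π = 1.01% + 2.53% = 3.54%.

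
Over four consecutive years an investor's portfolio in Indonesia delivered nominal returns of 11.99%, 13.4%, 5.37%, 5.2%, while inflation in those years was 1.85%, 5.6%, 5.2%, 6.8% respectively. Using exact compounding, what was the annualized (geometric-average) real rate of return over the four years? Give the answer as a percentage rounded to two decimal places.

Nominal growth factor = 1.1199 × 1.1340 × 1.0537 × 1.0520 = 1.40774832
Price-level growth factor = 1.0185 × 1.0560 × 1.0520 × 1.0680 = 1.20840342
Real growth factor = 1.40774832 / 1.20840342 = 1.16496553
Annualized real rate = 1.16496553^(1/4) − 1 = 3.8911% → 3.89%.

3.89%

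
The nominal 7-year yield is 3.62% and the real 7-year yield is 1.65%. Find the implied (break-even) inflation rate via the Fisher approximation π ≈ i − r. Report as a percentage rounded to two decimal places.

1.97%

π ≈ i − r = 3.62% − 1.65% → 1.97%.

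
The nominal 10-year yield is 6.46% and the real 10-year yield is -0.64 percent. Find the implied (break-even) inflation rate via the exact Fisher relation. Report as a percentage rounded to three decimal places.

(1 + π) = (1 + i)/(1 + r) = 1.06460 / 0.99360 = 1.071457
Break-even inflation = 1.071457 − 1 → 7.146%.

7.146%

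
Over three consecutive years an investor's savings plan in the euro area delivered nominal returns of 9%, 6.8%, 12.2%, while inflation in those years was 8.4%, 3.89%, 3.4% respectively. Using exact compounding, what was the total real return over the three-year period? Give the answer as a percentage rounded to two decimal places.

Compound the nominal returns: 1.0900 × 1.0680 × 1.1220 = 1.306143.
Compound inflation: 1.0840 × 1.0389 × 1.0340 = 1.164457.
Deflate: 1.306143 / 1.164457 = 1.121675.
Total real return = 1.121675 − 1 → 12.17%.

12.17%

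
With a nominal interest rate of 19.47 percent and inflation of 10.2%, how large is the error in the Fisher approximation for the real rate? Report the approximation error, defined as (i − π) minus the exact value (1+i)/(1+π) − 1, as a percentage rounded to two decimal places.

0.86%

Approximate: r ≈ 19.470% − 10.200% = 9.2700%
Exact: (1 + 0.1947)/(1 + 0.1020) − 1 = 8.4120%
Error = 9.2700% − 8.4120% = 0.8580% → 0.86%.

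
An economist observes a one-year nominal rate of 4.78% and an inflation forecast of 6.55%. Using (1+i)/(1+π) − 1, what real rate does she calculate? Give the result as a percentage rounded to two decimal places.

-1.66%

1 + r = 1.04780 / 1.06550 = 0.983388
r = 0.983388 − 1 = -1.6612%, i.e. -1.66%.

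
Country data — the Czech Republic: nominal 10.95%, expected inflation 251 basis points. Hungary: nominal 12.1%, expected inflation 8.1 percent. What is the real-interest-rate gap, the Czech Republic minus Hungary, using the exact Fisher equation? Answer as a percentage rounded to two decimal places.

The Czech Republic: (1 + 0.1095)/(1 + 0.0251) − 1 = 8.2333%
Hungary: (1 + 0.1210)/(1 + 0.0810) − 1 = 3.7003%
Differential = 8.2333% − 3.7003% = 4.5331% → 4.53%.

4.53%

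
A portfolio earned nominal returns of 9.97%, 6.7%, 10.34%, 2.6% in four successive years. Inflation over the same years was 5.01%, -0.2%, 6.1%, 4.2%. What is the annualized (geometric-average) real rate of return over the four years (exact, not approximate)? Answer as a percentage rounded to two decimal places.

3.48%

Nominal growth factor = 1.0997 × 1.0670 × 1.1034 × 1.0260 = 1.32836977
Price-level growth factor = 1.0501 × 0.9980 × 1.0610 × 1.0420 = 1.15862875
Real growth factor = 1.32836977 / 1.15862875 = 1.14650165
Annualized real rate = 1.14650165^(1/4) − 1 = 3.4770% → 3.48%.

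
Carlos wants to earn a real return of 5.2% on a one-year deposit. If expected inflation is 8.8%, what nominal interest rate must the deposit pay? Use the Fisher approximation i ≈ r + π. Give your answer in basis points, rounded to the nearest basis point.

1400 basis points

i ≈ r + π = 5.2% + 8.8% = 1400 basis points.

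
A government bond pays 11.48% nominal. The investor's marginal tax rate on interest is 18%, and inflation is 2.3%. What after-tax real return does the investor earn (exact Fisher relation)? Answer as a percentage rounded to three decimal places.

After-tax nominal return = 11.48% × (1 − 0.18) = 9.4136%.
1 + r = 1.094136 / 1.02300 = 1.069537
After-tax real rate = 1.069537 − 1 → 6.954%.

6.954%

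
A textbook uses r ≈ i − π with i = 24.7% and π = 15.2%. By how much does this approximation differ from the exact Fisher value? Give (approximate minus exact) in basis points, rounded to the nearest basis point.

Approximate: r ≈ 24.700% − 15.200% = 9.5000%
Exact: (1 + 0.2470)/(1 + 0.1520) − 1 = 8.2465%
Error = 9.5000% − 8.2465% = 1.2535% → 125 basis points.

125 basis points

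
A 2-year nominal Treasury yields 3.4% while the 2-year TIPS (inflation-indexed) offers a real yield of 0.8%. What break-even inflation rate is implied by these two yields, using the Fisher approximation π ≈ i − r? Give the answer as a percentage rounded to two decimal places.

π ≈ i − r = 3.4% − 0.8% → 2.60%.

2.60%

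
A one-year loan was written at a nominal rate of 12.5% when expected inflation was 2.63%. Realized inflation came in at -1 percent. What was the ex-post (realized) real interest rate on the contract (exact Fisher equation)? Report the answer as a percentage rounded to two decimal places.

13.64%

Ex-post: (1 + 0.1250)/(1 − 0.0100) − 1 = 13.6364%
So the realized real rate is 13.64%.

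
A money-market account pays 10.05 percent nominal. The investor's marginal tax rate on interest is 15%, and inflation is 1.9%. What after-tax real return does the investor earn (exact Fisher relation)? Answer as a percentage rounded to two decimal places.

After-tax nominal return = 10.05% × (1 − 0.15) = 8.5425%.
1 + r = 1.085425 / 1.01900 = 1.065186
After-tax real rate = 1.065186 − 1 → 6.52%.

6.52%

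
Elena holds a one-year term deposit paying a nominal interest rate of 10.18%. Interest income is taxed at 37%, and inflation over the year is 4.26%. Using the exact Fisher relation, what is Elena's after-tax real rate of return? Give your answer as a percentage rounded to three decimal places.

2.065%

After-tax nominal return = 10.18% × (1 − 0.37) = 6.4134%.
1 + r = 1.064134 / 1.04260 = 1.020654
After-tax real rate = 1.020654 − 1 → 2.065%.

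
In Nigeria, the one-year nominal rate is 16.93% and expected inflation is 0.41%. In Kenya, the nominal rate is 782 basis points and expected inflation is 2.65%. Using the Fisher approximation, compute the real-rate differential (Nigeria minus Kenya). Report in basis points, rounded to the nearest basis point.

Nigeria: 16.93% − 0.41% = 16.520%
Kenya: 7.82% − 2.65% = 5.170%
Differential = 11.350% → 1135 basis points.

1135 basis points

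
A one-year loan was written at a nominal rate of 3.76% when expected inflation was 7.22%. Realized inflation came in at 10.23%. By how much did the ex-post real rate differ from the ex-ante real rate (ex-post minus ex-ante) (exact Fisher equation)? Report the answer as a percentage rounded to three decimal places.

Ex-ante: (1 + 0.0376)/(1 + 0.0722) − 1 = -3.22701%
Ex-post: (1 + 0.0376)/(1 + 0.1023) − 1 = -5.86955%
Difference (ex-post − ex-ante) = -2.64254% → -2.643%.

-2.643%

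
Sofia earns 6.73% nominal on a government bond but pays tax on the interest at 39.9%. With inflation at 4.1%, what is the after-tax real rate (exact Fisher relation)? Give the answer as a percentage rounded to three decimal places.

After-tax nominal return = 6.73% × (1 − 0.399) = 4.04473%.
1 + r = 1.0404473 / 1.04100 = 0.999469
After-tax real rate = 0.999469 − 1 → -0.053%.

-0.053%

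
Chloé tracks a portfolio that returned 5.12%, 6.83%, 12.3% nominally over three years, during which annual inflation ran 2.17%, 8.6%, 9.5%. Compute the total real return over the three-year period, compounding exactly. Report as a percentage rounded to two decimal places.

3.80%

Compound the nominal returns: 1.0512 × 1.0683 × 1.1230 = 1.261126.
Compound inflation: 1.0217 × 1.0860 × 1.0950 = 1.214975.
Deflate: 1.261126 / 1.214975 = 1.037985.
Total real return = 1.037985 − 1 → 3.80%.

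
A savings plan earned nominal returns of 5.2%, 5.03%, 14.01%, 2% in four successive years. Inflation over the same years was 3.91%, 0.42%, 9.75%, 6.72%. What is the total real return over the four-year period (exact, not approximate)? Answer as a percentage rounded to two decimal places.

5.13%

Compound the nominal returns: 1.0520 × 1.0503 × 1.1401 × 1.0200 = 1.284909.
Compound inflation: 1.0391 × 1.0042 × 1.0975 × 1.0672 = 1.222160.
Deflate: 1.284909 / 1.222160 = 1.051343.
Total real return = 1.051343 − 1 → 5.13%.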